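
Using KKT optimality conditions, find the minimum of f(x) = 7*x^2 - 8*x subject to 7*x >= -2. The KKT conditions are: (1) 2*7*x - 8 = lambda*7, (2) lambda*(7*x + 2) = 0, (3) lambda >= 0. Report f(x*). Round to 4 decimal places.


Step 1: Try lambda = 0 (constraint inactive).
Stationarity: 2*7*x - 8 = 0
x* = 8/(2*7) = 4/7 = 0.5714 (rounded; the exact value 4/7 is used below)
Check constraint: 7*0.5714 = 3.9998 >= -2 -- satisfied.
Step 2: Compute optimal value.
f(x*) = 7*(4/7)^2 - 8*(4/7) = -2.2857


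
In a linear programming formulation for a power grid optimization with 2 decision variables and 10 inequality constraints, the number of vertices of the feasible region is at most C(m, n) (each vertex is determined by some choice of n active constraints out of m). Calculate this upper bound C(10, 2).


Each vertex corresponds to some choice of n active constraints out of m, so the number of vertices is at most C(m, n) = m! / (n!(m-n)!).
m = 10, n = 2
Numerator: 10 * 9
Denominator: 2! = 2
C(10, 2) = 45


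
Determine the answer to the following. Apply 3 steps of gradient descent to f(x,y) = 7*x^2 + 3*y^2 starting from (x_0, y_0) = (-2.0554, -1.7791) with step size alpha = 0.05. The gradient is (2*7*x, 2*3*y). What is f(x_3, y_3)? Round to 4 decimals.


Gradient descent on f(x,y) = 7*x^2 + 3*y^2.
Starting point: (-2.0554, -1.7791), alpha = 0.05
Step 1: grad_x = 2*7*-2.0554 = -28.7756, grad_y = 2*3*-1.7791 = -10.6746
  x_1 = -2.0554 - 0.05*-28.7756 = -0.6166
  y_1 = -1.7791 - 0.05*-10.6746 = -1.2454
Step 2: grad_x = 2*7*-0.6166 = -8.6327, grad_y = 2*3*-1.2454 = -7.4722
  x_2 = -0.6166 - 0.05*-8.6327 = -0.185
  y_2 = -1.2454 - 0.05*-7.4722 = -0.8718
Step 3: grad_x = 2*7*-0.185 = -2.5898, grad_y = 2*3*-0.8718 = -5.2306
  x_3 = -0.185 - 0.05*-2.5898 = -0.0555
  y_3 = -0.8718 - 0.05*-5.2306 = -0.6102
f(-0.0555, -0.6102) = 7*(-0.0555)^2 + 3*(-0.6102)^2 = 1.1387


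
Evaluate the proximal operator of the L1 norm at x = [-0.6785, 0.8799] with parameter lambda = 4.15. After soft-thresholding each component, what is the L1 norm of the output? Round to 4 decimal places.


Soft-thresholding with lambda = 4.15:
prox(-0.6785) = sign(-0.6785)*max(|-0.6785| - 4.15, 0) = 0.0
prox(0.8799) = sign(0.8799)*max(|0.8799| - 4.15, 0) = 0.0
prox(x) = [0.0, 0.0]
||prox(x)||_1 = 0.0 + 0.0 = 0.0


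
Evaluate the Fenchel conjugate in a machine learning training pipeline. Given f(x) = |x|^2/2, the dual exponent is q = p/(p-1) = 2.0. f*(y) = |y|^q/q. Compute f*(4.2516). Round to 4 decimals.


The conjugate exponent q satisfies 1/p + 1/q = 1.
p = 2, so q = 2/(2 - 1) = 2.0
|y|^q = 4.2516^2.0 = 18.0761
f*(4.2516) = 18.0761 / 2.0 = 9.0381


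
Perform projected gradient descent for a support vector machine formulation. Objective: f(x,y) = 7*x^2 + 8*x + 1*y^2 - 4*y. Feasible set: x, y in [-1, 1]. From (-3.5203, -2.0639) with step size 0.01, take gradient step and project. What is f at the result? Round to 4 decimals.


Step 1: Compute gradient at (-3.5203, -2.0639).
grad_x = 2*7*-3.5203 + 8 = -41.2842
grad_y = 2*1*-2.0639 - 4 = -8.1278
Step 2: Gradient step.
x_raw = -3.5203 - 0.01*-41.2842 = -3.1075
y_raw = -2.0639 - 0.01*-8.1278 = -1.9826
Step 3: Project onto [-1, 1].
x_proj = clip(-3.1075) = -1.0
y_proj = clip(-1.9826) = -1.0
Step 4: Evaluate f.
f(-1.0, -1.0) = 4.0


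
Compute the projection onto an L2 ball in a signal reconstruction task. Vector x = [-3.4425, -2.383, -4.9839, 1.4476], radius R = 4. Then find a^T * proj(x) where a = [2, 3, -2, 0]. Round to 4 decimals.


Step 1: Compute ||x|| (intermediates to 6 decimals).
||x|| = sqrt((-3.4425)^2 + (-2.383)^2 + (-4.9839)^2 + 1.4476^2) = 6.668156
Step 2: Project.
Since ||x|| > R, scale = R/||x|| = 4/6.668156 = 0.599866, proj(x) = scale * x
proj(x) = [-2.065039, -1.429481, -2.989672, 0.868366]
Step 3: Dot product.
a^T * proj(x) = 2*(-2.065039) + 3*(-1.429481) - 2*(-2.989672) + 0*0.868366 = -2.4392


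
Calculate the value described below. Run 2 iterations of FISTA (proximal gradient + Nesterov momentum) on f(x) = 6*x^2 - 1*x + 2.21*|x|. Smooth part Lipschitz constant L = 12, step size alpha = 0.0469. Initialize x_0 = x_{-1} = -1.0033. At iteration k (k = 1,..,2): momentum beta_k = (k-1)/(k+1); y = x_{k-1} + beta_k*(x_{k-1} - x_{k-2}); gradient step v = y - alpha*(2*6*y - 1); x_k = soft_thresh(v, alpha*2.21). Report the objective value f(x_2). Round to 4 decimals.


FISTA on f(x) = 6*x^2 - 1*x + 2.21*|x|
L = 12, alpha = 0.0469
Iteration 1: beta = 0.0, y = -1.0033 + 0.0*(-1.0033 + 1.0033) = -1.0033
  grad(y) = -13.0396, v = y - alpha*grad = -0.3917
  prox(v) = soft_thresh(-0.3917, 0.1036) = -0.2881
Iteration 2: beta = 0.3333, y = -0.2881 + 0.3333*(-0.2881 + 1.0033) = -0.0497
  grad(y) = -1.5963, v = y - alpha*grad = 0.0252
  prox(v) = soft_thresh(0.0252, 0.1036) = 0.0
f(x_2) = 6*0.0^2 - 1*0.0 + 2.21*|0.0| = 0.0


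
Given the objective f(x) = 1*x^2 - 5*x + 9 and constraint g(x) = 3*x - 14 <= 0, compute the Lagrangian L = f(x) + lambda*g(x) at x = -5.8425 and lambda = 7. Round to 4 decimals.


Step 1: Evaluate f(x).
f(-5.8425) = 1*(-5.8425)^2 - 5*(-5.8425) + 9 = 72.3473
Step 2: Evaluate g(x).
g(-5.8425) = 3*-5.8425 - 14 = -31.5275
Step 3: Compute Lagrangian.
L = 72.3473 + 7*-31.5275 = -148.3452


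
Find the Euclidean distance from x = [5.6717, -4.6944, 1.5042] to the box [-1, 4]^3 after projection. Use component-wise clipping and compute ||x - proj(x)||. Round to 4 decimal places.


Project each component onto [-1, 4].
clip(5.6717) = 4.0, clip(-4.6944) = -1.0, clip(1.5042) = 1.5042
Projection = [4.0, -1.0, 1.5042]
Squared diffs: [2.7946, 13.6486, 0.0]
Distance = sqrt(16.4432) = 4.055


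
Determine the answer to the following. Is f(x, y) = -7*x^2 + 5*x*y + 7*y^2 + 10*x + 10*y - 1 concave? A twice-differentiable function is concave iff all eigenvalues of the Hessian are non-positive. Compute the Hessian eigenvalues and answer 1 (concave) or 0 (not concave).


The Hessian of f(x,y) = -7*x^2 + 5*x*y + 7*y^2 + 10*x + 10*y - 1 is:
H = [[-14, 5], [5, 14]]
Trace = -14 + 14 = 0
Determinant = -14*14 - (5)^2 = -221
Discriminant = (0)^2 - 4*-221 = 884.0
Eigenvalues: lambda_1 = -14.8661, lambda_2 = 14.8661
The function is not concave.

0


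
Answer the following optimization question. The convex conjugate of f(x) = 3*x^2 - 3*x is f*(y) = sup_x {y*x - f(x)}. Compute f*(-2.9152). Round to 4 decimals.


f*(y) = sup_x {y*x - a*x^2 - b*x} = sup_x {(y-b)*x - a*x^2}
FOC: (y - b) - 2a*x = 0 => x* = (y - b)/(2a)
x* = (-2.9152 + 3)/(2*3) = 0.0141
f*(-2.9152) = (y-b)^2/(4a) = (-2.9152 + 3)^2/(4*3)
= 0.0072/12 = 0.0006


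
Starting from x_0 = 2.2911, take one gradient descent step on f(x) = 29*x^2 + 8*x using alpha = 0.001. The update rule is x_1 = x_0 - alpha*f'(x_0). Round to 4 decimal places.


We compute the gradient at x_0 and apply the update.
f'(x) = 58*x + 8
f'(2.2911) = 58*2.2911 + 8 = 140.8838
x_1 = 2.2911 - 0.001*140.8838 = 2.1502


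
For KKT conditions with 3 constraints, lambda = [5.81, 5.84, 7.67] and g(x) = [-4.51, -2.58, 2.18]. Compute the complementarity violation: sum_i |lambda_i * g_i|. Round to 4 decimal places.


KKT complementary slackness check:
lambda_1 * g_1 = 5.81 * -4.51 = -26.2031
lambda_2 * g_2 = 5.84 * -2.58 = -15.0672
lambda_3 * g_3 = 7.67 * 2.18 = 16.7206
Total violation = 26.2031 + 15.0672 + 16.7206 = 57.9909


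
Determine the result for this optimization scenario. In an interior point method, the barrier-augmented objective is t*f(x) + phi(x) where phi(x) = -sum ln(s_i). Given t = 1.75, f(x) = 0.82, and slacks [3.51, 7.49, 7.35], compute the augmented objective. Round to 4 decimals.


Step 1: Compute log-barrier.
ln values: [1.2556, 2.0136, 1.9947]
phi = -(1.2556 + 2.0136 + 1.9947) = -5.2639
Step 2: Compute augmented objective.
t*f(x) = 1.75*0.82 = 1.435
Total = 1.435 - 5.2639 = -3.8289


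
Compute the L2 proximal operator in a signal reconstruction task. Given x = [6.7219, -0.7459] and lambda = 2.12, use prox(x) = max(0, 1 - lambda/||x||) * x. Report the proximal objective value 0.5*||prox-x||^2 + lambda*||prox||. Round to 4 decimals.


Step 1: Compute ||x||.
||x|| = 6.7632
Step 2: Compute scaling factor.
scale = max(0, 1 - 2.12/6.7632) = 0.6865
Step 3: prox(x) = [4.6148, -0.5121]
||prox(x)|| = 4.6432
Step 4: Proximal objective.
0.5*||prox-x||^2 = 2.2472
lambda*||prox|| = 9.8436
Total = 12.0907


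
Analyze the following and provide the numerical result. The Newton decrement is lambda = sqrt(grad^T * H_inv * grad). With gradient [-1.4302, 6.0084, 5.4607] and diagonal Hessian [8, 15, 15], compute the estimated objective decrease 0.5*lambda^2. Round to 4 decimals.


Step 1: H is diagonal, so H^(-1) * g = [-0.1788, 0.4006, 0.364].
Step 2: g^T H^(-1) g = sum_i g_i^2 / H_ii
  = (-1.4302)^2/8 + (6.0084)^2/15 + (5.4607)^2/15
  = 0.2557 + 2.4067 + 1.9879 = 4.6504
Step 3: Objective decrease = 0.5 * g^T H^(-1) g = 2.3252


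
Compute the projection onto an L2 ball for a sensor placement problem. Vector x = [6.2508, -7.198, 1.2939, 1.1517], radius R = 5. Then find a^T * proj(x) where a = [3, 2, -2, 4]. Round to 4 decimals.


Step 1: Compute ||x|| (intermediates to 6 decimals).
||x|| = sqrt(6.2508^2 + (-7.198)^2 + 1.2939^2 + 1.1517^2) = 9.689391
Step 2: Project.
Since ||x|| > R, scale = R/||x|| = 5/9.689391 = 0.516028, proj(x) = scale * x
proj(x) = [3.225588, -3.71437, 0.667689, 0.594309]
Step 3: Dot product.
a^T * proj(x) = 3*3.225588 + 2*(-3.71437) - 2*0.667689 + 4*0.594309 = 3.2899


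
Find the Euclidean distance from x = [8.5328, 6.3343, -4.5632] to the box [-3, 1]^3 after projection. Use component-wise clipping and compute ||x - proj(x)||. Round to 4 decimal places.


Project each component onto [-3, 1].
clip(8.5328) = 1.0, clip(6.3343) = 1.0, clip(-4.5632) = -3.0
Projection = [1.0, 1.0, -3.0]
Squared diffs: [56.7431, 28.4548, 2.4436]
Distance = sqrt(87.6415) = 9.3617


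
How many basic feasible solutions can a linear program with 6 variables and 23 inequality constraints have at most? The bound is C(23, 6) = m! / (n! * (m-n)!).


Each vertex corresponds to some choice of n active constraints out of m, so the number of vertices is at most C(m, n) = m! / (n!(m-n)!).
m = 23, n = 6
Numerator: 23 * 22 * 21 * 20 * 19 * 18
Denominator: 6! = 720
C(23, 6) = 100947


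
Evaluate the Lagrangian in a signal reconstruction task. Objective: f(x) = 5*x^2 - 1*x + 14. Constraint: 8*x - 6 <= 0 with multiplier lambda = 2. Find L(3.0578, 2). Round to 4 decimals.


Step 1: Evaluate f(x).
f(3.0578) = 5*3.0578^2 - 1*3.0578 + 14 = 57.6929
Step 2: Evaluate g(x).
g(3.0578) = 8*3.0578 - 6 = 18.4624
Step 3: Compute Lagrangian.
L = 57.6929 + 2*18.4624 = 94.6177


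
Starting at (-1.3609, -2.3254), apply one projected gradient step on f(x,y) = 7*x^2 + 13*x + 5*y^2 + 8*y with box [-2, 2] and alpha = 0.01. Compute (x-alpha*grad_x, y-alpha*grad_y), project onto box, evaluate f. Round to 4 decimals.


Step 1: Compute gradient at (-1.3609, -2.3254).
grad_x = 2*7*-1.3609 + 13 = -6.0526
grad_y = 2*5*-2.3254 + 8 = -15.254
Step 2: Gradient step.
x_raw = -1.3609 - 0.01*-6.0526 = -1.3004
y_raw = -2.3254 - 0.01*-15.254 = -2.1729
Step 3: Project onto [-2, 2].
x_proj = clip(-1.3004) = -1.3004
y_proj = clip(-2.1729) = -2.0
Step 4: Evaluate f.
f(-1.3004, -2.0) = -1.0681


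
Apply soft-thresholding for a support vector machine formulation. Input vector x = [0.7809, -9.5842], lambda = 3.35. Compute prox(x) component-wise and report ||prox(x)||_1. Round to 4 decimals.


Soft-thresholding with lambda = 3.35:
prox(0.7809) = sign(0.7809)*max(|0.7809| - 3.35, 0) = 0.0
prox(-9.5842) = sign(-9.5842)*max(|-9.5842| - 3.35, 0) = -6.2342
prox(x) = [0.0, -6.2342]
||prox(x)||_1 = 0.0 + 6.2342 = 6.2342


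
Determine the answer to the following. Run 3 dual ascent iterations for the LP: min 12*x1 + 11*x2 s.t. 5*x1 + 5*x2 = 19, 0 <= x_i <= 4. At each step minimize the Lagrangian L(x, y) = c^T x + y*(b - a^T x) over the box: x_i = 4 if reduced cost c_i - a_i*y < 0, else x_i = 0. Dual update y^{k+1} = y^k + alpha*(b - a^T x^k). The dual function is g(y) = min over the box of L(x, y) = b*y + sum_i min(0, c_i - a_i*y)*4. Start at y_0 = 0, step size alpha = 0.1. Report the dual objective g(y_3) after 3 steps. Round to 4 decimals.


Dual ascent for LP: min 12*x1 + 11*x2, 5*x1 + 5*x2 = 19, 0 <= x_i <= 4
Step 1: y^k = 0.0, reduced costs: (12.0, 11.0)
  x^k = (0.0, 0.0), subgradient = b - a^T x = 19.0
  y^{k+1} = 0.0 + 0.1*19.0 = 1.9
Step 2: y^k = 1.9, reduced costs: (2.5, 1.5)
  x^k = (0.0, 0.0), subgradient = b - a^T x = 19.0
  y^{k+1} = 1.9 + 0.1*19.0 = 3.8
Step 3: y^k = 3.8, reduced costs: (-7.0, -8.0)
  x^k = (4.0, 4.0), subgradient = b - a^T x = -21.0
  y^{k+1} = 3.8 + 0.1*-21.0 = 1.7
Dual objective at y_3 = 1.7: reduced costs (3.5, 2.5), box minimizer x = (0.0, 0.0)
g(y_3) = b*y + (c1 - a1*y)*x1 + (c2 - a2*y)*x2 = 19*1.7 + 3.5*0.0 + 2.5*0.0 = 32.3 + 0.0 + 0.0 = 32.3


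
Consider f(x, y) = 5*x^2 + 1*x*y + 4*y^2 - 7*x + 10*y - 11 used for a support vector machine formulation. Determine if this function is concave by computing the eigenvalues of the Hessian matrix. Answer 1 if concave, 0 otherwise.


The Hessian of f(x,y) = 5*x^2 + 1*x*y + 4*y^2 - 7*x + 10*y - 11 is:
H = [[10, 1], [1, 8]]
Trace = 10 + 8 = 18
Determinant = 10*8 - (1)^2 = 79
Discriminant = (18)^2 - 4*79 = 8.0
Eigenvalues: lambda_1 = 7.5858, lambda_2 = 10.4142
The function is not concave.

0


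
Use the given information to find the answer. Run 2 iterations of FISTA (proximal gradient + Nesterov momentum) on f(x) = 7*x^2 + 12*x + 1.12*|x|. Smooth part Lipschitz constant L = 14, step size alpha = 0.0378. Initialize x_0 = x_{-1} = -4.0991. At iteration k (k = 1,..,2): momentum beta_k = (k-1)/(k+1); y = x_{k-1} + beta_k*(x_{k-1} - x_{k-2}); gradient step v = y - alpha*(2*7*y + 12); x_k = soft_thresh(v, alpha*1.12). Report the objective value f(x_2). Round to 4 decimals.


FISTA on f(x) = 7*x^2 + 12*x + 1.12*|x|
L = 14, alpha = 0.0378
Iteration 1: beta = 0.0, y = -4.0991 + 0.0*(-4.0991 + 4.0991) = -4.0991
  grad(y) = -45.3874, v = y - alpha*grad = -2.3835
  prox(v) = soft_thresh(-2.3835, 0.0423) = -2.3411
Iteration 2: beta = 0.3333, y = -2.3411 + 0.3333*(-2.3411 + 4.0991) = -1.7551
  grad(y) = -12.5718, v = y - alpha*grad = -1.2799
  prox(v) = soft_thresh(-1.2799, 0.0423) = -1.2376
f(x_2) = 7*(-1.2376)^2 + 12*(-1.2376) + 1.12*|-1.2376| = -2.7437


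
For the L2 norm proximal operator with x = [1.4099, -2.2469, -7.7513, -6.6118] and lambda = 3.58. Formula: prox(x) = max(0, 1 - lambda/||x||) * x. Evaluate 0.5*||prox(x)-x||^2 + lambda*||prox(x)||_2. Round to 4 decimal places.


Step 1: Compute ||x||.
||x|| = 10.5278
Step 2: Compute scaling factor.
scale = max(0, 1 - 3.58/10.5278) = 0.6599
Step 3: prox(x) = [0.9305, -1.4828, -5.1155, -4.3634]
||prox(x)|| = 6.9478
Step 4: Proximal objective.
0.5*||prox-x||^2 = 6.4082
lambda*||prox|| = 24.8731
Total = 31.2814


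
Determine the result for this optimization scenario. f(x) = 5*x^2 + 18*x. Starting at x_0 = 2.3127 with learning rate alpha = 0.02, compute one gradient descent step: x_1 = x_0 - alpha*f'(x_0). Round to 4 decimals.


We compute the gradient at x_0 and apply the update.
f'(x) = 10*x + 18
f'(2.3127) = 10*2.3127 + 18 = 41.127
x_1 = 2.3127 - 0.02*41.127 = 1.4902


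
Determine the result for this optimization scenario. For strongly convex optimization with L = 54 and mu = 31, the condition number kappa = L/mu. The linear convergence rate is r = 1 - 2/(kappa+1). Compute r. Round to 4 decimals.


Step 1: Compute the condition number.
kappa = L/mu = 54/31 = 1.7419
Step 2: Compute the convergence rate.
r = 1 - 2/(kappa + 1) = 1 - 2*mu/(L + mu) = (L - mu)/(L + mu) = 23/85 = 0.2706


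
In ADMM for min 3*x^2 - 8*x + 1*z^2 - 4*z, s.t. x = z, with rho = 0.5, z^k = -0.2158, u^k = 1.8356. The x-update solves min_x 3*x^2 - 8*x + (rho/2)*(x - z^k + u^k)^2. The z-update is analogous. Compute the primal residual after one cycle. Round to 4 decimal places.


ADMM iteration with rho = 0.5, z^k = -0.2158, u^k = 1.8356
Step 1: x-update.
Minimize 3*x^2 - 8*x + (0.5/2)*(x + 0.2158 + 1.8356)^2
FOC: (2*3 + 0.5)*x = 8 + 0.5*(-0.2158 - 1.8356)
x^{k+1} = 1.073
Step 2: z-update.
Minimize 1*z^2 - 4*z + (0.5/2)*(1.073 - z + 1.8356)^2
FOC: (2*1 + 0.5)*z = 4 + 0.5*(1.073 + 1.8356)
z^{k+1} = 2.1817
Step 3: u-update.
u^{k+1} = 1.8356 + 1.073 - 2.1817 = 0.7269
Step 4: Primal residual = |1.073 - 2.1817| = 1.1087


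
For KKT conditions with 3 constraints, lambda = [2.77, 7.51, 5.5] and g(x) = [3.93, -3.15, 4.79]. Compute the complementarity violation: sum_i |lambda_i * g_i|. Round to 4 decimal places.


KKT complementary slackness check:
lambda_1 * g_1 = 2.77 * 3.93 = 10.8861
lambda_2 * g_2 = 7.51 * -3.15 = -23.6565
lambda_3 * g_3 = 5.5 * 4.79 = 26.345
Total violation = 10.8861 + 23.6565 + 26.345 = 60.8876


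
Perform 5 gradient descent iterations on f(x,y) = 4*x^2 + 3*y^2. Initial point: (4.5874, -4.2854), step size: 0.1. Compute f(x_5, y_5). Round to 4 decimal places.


Gradient descent on f(x,y) = 4*x^2 + 3*y^2.
Starting point: (4.5874, -4.2854), alpha = 0.1
Step 1: grad_x = 2*4*4.5874 = 36.6992, grad_y = 2*3*-4.2854 = -25.7124
  x_1 = 4.5874 - 0.1*36.6992 = 0.9175
  y_1 = -4.2854 - 0.1*-25.7124 = -1.7142
Step 2: grad_x = 2*4*0.9175 = 7.3398, grad_y = 2*3*-1.7142 = -10.285
  x_2 = 0.9175 - 0.1*7.3398 = 0.1835
  y_2 = -1.7142 - 0.1*-10.285 = -0.6857
Step 3: grad_x = 2*4*0.1835 = 1.468, grad_y = 2*3*-0.6857 = -4.114
  x_3 = 0.1835 - 0.1*1.468 = 0.0367
  y_3 = -0.6857 - 0.1*-4.114 = -0.2743
Step 4: grad_x = 2*4*0.0367 = 0.2936, grad_y = 2*3*-0.2743 = -1.6456
  x_4 = 0.0367 - 0.1*0.2936 = 0.0073
  y_4 = -0.2743 - 0.1*-1.6456 = -0.1097
Step 5: grad_x = 2*4*0.0073 = 0.0587, grad_y = 2*3*-0.1097 = -0.6582
  x_5 = 0.0073 - 0.1*0.0587 = 0.0015
  y_5 = -0.1097 - 0.1*-0.6582 = -0.0439
f(0.0015, -0.0439) = 4*0.0015^2 + 3*(-0.0439)^2 = 0.0058


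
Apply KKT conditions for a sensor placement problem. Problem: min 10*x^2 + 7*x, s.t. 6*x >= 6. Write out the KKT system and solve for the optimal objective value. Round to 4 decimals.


Step 1: Try lambda = 0 (constraint inactive).
x_unc = -7/(2*10) = -0.35
Check: 6*-0.35 = -2.1 < 6 -- violated!
Step 2: Constraint must be active: 6*x = 6
x* = 6/6 = 1.0
lambda = (2*10*1.0 + 7)/6 = 4.5
Step 3: Compute optimal value.
f(x*) = 10*1.0^2 + 7*1.0 = 17.0


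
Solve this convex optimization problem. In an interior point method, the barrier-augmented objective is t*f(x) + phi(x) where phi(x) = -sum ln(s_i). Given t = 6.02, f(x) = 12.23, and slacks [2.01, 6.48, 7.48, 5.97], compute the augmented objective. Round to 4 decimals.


Step 1: Compute log-barrier.
ln values: [0.6981, 1.8687, 2.0122, 1.7867]
phi = -(0.6981 + 1.8687 + 2.0122 + 1.7867) = -6.3658
Step 2: Compute augmented objective.
t*f(x) = 6.02*12.23 = 73.6246
Total = 73.6246 - 6.3658 = 67.2588


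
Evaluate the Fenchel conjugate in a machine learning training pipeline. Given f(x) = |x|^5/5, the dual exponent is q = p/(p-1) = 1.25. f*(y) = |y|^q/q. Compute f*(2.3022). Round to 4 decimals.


The conjugate exponent q satisfies 1/p + 1/q = 1.
p = 5, so q = 5/(5 - 1) = 1.25
|y|^q = 2.3022^1.25 = 2.8358
f*(2.3022) = 2.8358 / 1.25 = 2.2687


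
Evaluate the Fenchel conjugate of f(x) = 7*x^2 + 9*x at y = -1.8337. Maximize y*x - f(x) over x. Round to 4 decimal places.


f*(y) = sup_x {y*x - a*x^2 - b*x} = sup_x {(y-b)*x - a*x^2}
FOC: (y - b) - 2a*x = 0 => x* = (y - b)/(2a)
x* = (-1.8337 - 9)/(2*7) = -0.7738
f*(-1.8337) = (y-b)^2/(4a) = (-1.8337 - 9)^2/(4*7)
= 117.3691/28 = 4.1918


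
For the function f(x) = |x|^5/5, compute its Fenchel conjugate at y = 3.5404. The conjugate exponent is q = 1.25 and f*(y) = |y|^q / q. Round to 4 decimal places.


The conjugate exponent q satisfies 1/p + 1/q = 1.
p = 5, so q = 5/(5 - 1) = 1.25
|y|^q = 3.5404^1.25 = 4.8564
f*(3.5404) = 4.8564 / 1.25 = 3.8851


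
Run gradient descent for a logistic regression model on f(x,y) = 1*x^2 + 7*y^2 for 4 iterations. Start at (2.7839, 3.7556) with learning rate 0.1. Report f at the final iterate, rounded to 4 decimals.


Gradient descent on f(x,y) = 1*x^2 + 7*y^2.
Starting point: (2.7839, 3.7556), alpha = 0.1
Step 1: grad_x = 2*1*2.7839 = 5.5678, grad_y = 2*7*3.7556 = 52.5784
  x_1 = 2.7839 - 0.1*5.5678 = 2.2271
  y_1 = 3.7556 - 0.1*52.5784 = -1.5022
Step 2: grad_x = 2*1*2.2271 = 4.4542, grad_y = 2*7*-1.5022 = -21.0314
  x_2 = 2.2271 - 0.1*4.4542 = 1.7817
  y_2 = -1.5022 - 0.1*-21.0314 = 0.6009
Step 3: grad_x = 2*1*1.7817 = 3.5634, grad_y = 2*7*0.6009 = 8.4125
  x_3 = 1.7817 - 0.1*3.5634 = 1.4254
  y_3 = 0.6009 - 0.1*8.4125 = -0.2404
Step 4: grad_x = 2*1*1.4254 = 2.8507, grad_y = 2*7*-0.2404 = -3.365
  x_4 = 1.4254 - 0.1*2.8507 = 1.1403
  y_4 = -0.2404 - 0.1*-3.365 = 0.0961
f(1.1403, 0.0961) = 1*1.1403^2 + 7*0.0961^2 = 1.365


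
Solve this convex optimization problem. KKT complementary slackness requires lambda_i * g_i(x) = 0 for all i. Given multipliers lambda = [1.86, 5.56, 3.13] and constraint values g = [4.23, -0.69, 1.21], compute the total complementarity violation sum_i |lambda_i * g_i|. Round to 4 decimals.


KKT complementary slackness check:
lambda_1 * g_1 = 1.86 * 4.23 = 7.8678
lambda_2 * g_2 = 5.56 * -0.69 = -3.8364
lambda_3 * g_3 = 3.13 * 1.21 = 3.7873
Total violation = 7.8678 + 3.8364 + 3.7873 = 15.4915


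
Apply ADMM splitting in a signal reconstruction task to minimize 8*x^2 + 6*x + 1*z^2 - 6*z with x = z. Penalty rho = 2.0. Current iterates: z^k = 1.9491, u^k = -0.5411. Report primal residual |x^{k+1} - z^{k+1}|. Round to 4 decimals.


ADMM iteration with rho = 2.0, z^k = 1.9491, u^k = -0.5411
Step 1: x-update.
Minimize 8*x^2 + 6*x + (2.0/2)*(x - 1.9491 - 0.5411)^2
FOC: (2*8 + 2.0)*x = -6 + 2.0*(1.9491 + 0.5411)
x^{k+1} = -0.0566
Step 2: z-update.
Minimize 1*z^2 - 6*z + (2.0/2)*(-0.0566 - z - 0.5411)^2
FOC: (2*1 + 2.0)*z = 6 + 2.0*(-0.0566 - 0.5411)
z^{k+1} = 1.2011
Step 3: u-update.
u^{k+1} = -0.5411 - 0.0566 - 1.2011 = -1.7989
Step 4: Primal residual = |-0.0566 - 1.2011| = 1.2578


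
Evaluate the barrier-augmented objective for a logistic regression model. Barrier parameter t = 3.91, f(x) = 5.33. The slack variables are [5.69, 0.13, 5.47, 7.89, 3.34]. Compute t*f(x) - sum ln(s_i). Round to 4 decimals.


Step 1: Compute log-barrier.
ln values: [1.7387, -2.0402, 1.6993, 2.0656, 1.206]
phi = -(1.7387 - 2.0402 + 1.6993 + 2.0656 + 1.206) = -4.6693
Step 2: Compute augmented objective.
t*f(x) = 3.91*5.33 = 20.8403
Total = 20.8403 - 4.6693 = 16.171


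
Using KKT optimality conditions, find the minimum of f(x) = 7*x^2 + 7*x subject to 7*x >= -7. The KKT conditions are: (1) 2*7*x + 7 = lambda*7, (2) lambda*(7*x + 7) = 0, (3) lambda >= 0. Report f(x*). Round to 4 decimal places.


Step 1: Try lambda = 0 (constraint inactive).
Stationarity: 2*7*x + 7 = 0
x* = -7/(2*7) = -0.5
Check constraint: 7*-0.5 = -3.5 >= -7 -- satisfied.
Step 2: Compute optimal value.
f(x*) = 7*(-0.5)^2 + 7*(-0.5) = -1.75


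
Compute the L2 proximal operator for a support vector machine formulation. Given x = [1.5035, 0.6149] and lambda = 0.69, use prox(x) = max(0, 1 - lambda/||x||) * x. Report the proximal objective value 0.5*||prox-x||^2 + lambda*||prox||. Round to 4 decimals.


Step 1: Compute ||x||.
||x|| = 1.6244
Step 2: Compute scaling factor.
scale = max(0, 1 - 0.69/1.6244) = 0.5752
Step 3: prox(x) = [0.8648, 0.3537]
||prox(x)|| = 0.9344
Step 4: Proximal objective.
0.5*||prox-x||^2 = 0.2381
lambda*||prox|| = 0.6447
Total = 0.8828


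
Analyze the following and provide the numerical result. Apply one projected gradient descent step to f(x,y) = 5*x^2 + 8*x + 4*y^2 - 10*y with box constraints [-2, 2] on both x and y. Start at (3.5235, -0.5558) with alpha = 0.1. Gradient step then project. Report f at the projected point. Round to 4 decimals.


Step 1: Compute gradient at (3.5235, -0.5558).
grad_x = 2*5*3.5235 + 8 = 43.235
grad_y = 2*4*-0.5558 - 10 = -14.4464
Step 2: Gradient step.
x_raw = 3.5235 - 0.1*43.235 = -0.8
y_raw = -0.5558 - 0.1*-14.4464 = 0.8888
Step 3: Project onto [-2, 2].
x_proj = clip(-0.8) = -0.8
y_proj = clip(0.8888) = 0.8888
Step 4: Evaluate f.
f(-0.8, 0.8888) = -8.9283


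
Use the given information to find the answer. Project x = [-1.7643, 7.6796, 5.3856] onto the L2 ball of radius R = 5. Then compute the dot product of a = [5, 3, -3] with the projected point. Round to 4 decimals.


Step 1: Compute ||x|| (intermediates to 6 decimals).
||x|| = sqrt((-1.7643)^2 + 7.6796^2 + 5.3856^2) = 9.544302
Step 2: Project.
Since ||x|| > R, scale = R/||x|| = 5/9.544302 = 0.523873, proj(x) = scale * x
proj(x) = [-0.924269, 4.023135, 2.82137]
Step 3: Dot product.
a^T * proj(x) = 5*(-0.924269) + 3*4.023135 - 3*2.82137 = -1.0161


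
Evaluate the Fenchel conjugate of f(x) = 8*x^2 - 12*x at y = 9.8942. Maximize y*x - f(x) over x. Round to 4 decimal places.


f*(y) = sup_x {y*x - a*x^2 - b*x} = sup_x {(y-b)*x - a*x^2}
FOC: (y - b) - 2a*x = 0 => x* = (y - b)/(2a)
x* = (9.8942 + 12)/(2*8) = 1.3684
f*(9.8942) = (y-b)^2/(4a) = (9.8942 + 12)^2/(4*8)
= 479.356/32 = 14.9799


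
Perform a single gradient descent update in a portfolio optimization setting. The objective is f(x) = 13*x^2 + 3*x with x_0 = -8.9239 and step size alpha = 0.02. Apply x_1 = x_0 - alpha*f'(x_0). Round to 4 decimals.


We compute the gradient at x_0 and apply the update.
f'(x) = 26*x + 3
f'(-8.9239) = 26*-8.9239 + 3 = -229.0214
x_1 = -8.9239 - 0.02*-229.0214 = -4.3435


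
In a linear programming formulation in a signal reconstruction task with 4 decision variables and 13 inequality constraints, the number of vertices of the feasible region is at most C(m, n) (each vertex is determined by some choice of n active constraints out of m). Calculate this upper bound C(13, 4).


Each vertex corresponds to some choice of n active constraints out of m, so the number of vertices is at most C(m, n) = m! / (n!(m-n)!).
m = 13, n = 4
Numerator: 13 * 12 * 11 * 10
Denominator: 4! = 24
C(13, 4) = 715


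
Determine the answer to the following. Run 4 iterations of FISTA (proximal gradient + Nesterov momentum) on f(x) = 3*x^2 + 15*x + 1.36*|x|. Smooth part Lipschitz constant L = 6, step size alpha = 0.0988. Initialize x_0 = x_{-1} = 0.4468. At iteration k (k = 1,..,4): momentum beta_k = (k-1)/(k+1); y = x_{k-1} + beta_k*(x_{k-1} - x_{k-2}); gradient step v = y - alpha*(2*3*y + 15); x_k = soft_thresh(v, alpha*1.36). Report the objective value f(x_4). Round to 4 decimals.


FISTA on f(x) = 3*x^2 + 15*x + 1.36*|x|
L = 6, alpha = 0.0988
Iteration 1: beta = 0.0, y = 0.4468 + 0.0*(0.4468 - 0.4468) = 0.4468
  grad(y) = 17.6808, v = y - alpha*grad = -1.3001
  prox(v) = soft_thresh(-1.3001, 0.1344) = -1.1657
Iteration 2: beta = 0.3333, y = -1.1657 + 0.3333*(-1.1657 - 0.4468) = -1.7032
  grad(y) = 4.7808, v = y - alpha*grad = -2.1755
  prox(v) = soft_thresh(-2.1755, 0.1344) = -2.0412
Iteration 3: beta = 0.5, y = -2.0412 + 0.5*(-2.0412 + 1.1657) = -2.4789
  grad(y) = 0.1265, v = y - alpha*grad = -2.4914
  prox(v) = soft_thresh(-2.4914, 0.1344) = -2.357
Iteration 4: beta = 0.6, y = -2.357 + 0.6*(-2.357 + 2.0412) = -2.5466
  grad(y) = -0.2794, v = y - alpha*grad = -2.519
  prox(v) = soft_thresh(-2.519, 0.1344) = -2.3846
f(x_4) = 3*(-2.3846)^2 + 15*(-2.3846) + 1.36*|-2.3846| = -15.467


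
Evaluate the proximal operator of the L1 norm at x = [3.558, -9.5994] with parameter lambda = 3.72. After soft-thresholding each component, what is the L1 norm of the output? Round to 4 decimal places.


Soft-thresholding with lambda = 3.72:
prox(3.558) = sign(3.558)*max(|3.558| - 3.72, 0) = 0.0
prox(-9.5994) = sign(-9.5994)*max(|-9.5994| - 3.72, 0) = -5.8794
prox(x) = [0.0, -5.8794]
||prox(x)||_1 = 0.0 + 5.8794 = 5.8794


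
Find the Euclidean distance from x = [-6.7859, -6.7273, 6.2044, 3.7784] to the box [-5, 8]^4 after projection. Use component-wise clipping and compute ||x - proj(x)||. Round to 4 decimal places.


Project each component onto [-5, 8].
clip(-6.7859) = -5.0, clip(-6.7273) = -5.0, clip(6.2044) = 6.2044, clip(3.7784) = 3.7784
Projection = [-5.0, -5.0, 6.2044, 3.7784]
Squared diffs: [3.1894, 2.9836, 0.0, 0.0]
Distance = sqrt(6.173) = 2.4846


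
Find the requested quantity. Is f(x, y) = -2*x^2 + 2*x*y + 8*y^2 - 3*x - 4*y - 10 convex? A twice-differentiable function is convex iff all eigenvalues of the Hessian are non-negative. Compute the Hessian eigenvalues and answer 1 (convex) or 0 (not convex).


The Hessian of f(x,y) = -2*x^2 + 2*x*y + 8*y^2 - 3*x - 4*y - 10 is:
H = [[-4, 2], [2, 16]]
Trace = -4 + 16 = 12
Determinant = -4*16 - (2)^2 = -68
Discriminant = (12)^2 - 4*-68 = 416.0
Eigenvalues: lambda_1 = -4.198, lambda_2 = 16.198
The function is not convex.

0


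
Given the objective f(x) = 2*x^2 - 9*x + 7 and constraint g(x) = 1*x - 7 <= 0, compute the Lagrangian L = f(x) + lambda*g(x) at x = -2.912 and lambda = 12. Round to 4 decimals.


Step 1: Evaluate f(x).
f(-2.912) = 2*(-2.912)^2 - 9*(-2.912) + 7 = 50.1675
Step 2: Evaluate g(x).
g(-2.912) = 1*-2.912 - 7 = -9.912
Step 3: Compute Lagrangian.
L = 50.1675 + 12*-9.912 = -68.7765


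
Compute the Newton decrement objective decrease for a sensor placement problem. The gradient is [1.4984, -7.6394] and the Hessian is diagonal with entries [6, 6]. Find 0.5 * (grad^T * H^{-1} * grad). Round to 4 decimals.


Step 1: H is diagonal, so H^(-1) * g = [0.2497, -1.2732].
Step 2: g^T H^(-1) g = sum_i g_i^2 / H_ii
  = (1.4984)^2/6 + (-7.6394)^2/6
  = 0.3742 + 9.7267 = 10.1009
Step 3: Objective decrease = 0.5 * g^T H^(-1) g = 5.0505


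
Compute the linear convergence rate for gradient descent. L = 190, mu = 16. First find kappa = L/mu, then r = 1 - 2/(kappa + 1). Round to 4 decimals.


Step 1: Compute the condition number.
kappa = L/mu = 190/16 = 11.875
Step 2: Compute the convergence rate.
r = 1 - 2/(kappa + 1) = 1 - 2*mu/(L + mu) = (L - mu)/(L + mu) = 174/206 = 0.8447


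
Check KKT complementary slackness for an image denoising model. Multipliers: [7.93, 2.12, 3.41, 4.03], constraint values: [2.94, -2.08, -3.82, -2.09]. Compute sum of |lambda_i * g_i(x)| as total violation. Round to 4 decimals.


KKT complementary slackness check:
lambda_1 * g_1 = 7.93 * 2.94 = 23.3142
lambda_2 * g_2 = 2.12 * -2.08 = -4.4096
lambda_3 * g_3 = 3.41 * -3.82 = -13.0262
lambda_4 * g_4 = 4.03 * -2.09 = -8.4227
Total violation = 23.3142 + 4.4096 + 13.0262 + 8.4227 = 49.1727


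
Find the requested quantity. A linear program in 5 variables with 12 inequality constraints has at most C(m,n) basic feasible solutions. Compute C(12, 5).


Each vertex corresponds to some choice of n active constraints out of m, so the number of vertices is at most C(m, n) = m! / (n!(m-n)!).
m = 12, n = 5
Numerator: 12 * 11 * 10 * 9 * 8
Denominator: 5! = 120
C(12, 5) = 792


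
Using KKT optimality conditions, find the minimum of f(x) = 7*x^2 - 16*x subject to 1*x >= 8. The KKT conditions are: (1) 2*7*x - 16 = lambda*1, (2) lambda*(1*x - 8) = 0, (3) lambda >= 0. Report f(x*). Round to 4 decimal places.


Step 1: Try lambda = 0 (constraint inactive).
x_unc = 16/(2*7) = 1.1429
Check: 1*1.1429 = 1.1429 < 8 -- violated!
Step 2: Constraint must be active: 1*x = 8
x* = 8/1 = 8.0
lambda = (2*7*8.0 - 16)/1 = 96.0
Step 3: Compute optimal value.
f(x*) = 7*8.0^2 - 16*8.0 = 320.0


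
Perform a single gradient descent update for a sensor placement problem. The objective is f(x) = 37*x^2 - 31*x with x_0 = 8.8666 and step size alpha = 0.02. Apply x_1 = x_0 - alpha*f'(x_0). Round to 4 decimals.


We compute the gradient at x_0 and apply the update.
f'(x) = 74*x - 31
f'(8.8666) = 74*8.8666 - 31 = 625.1284
x_1 = 8.8666 - 0.02*625.1284 = -3.636


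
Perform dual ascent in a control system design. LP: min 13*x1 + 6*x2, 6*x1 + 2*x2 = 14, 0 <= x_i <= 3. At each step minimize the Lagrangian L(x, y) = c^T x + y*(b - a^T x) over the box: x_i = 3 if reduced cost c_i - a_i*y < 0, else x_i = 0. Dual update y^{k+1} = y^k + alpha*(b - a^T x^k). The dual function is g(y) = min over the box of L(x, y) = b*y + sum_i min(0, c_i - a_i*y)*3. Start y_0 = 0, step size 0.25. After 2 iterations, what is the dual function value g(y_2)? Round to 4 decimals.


Dual ascent for LP: min 13*x1 + 6*x2, 6*x1 + 2*x2 = 14, 0 <= x_i <= 3
Step 1: y^k = 0.0, reduced costs: (13.0, 6.0)
  x^k = (0.0, 0.0), subgradient = b - a^T x = 14.0
  y^{k+1} = 0.0 + 0.25*14.0 = 3.5
Step 2: y^k = 3.5, reduced costs: (-8.0, -1.0)
  x^k = (3.0, 3.0), subgradient = b - a^T x = -10.0
  y^{k+1} = 3.5 + 0.25*-10.0 = 1.0
Dual objective at y_2 = 1.0: reduced costs (7.0, 4.0), box minimizer x = (0.0, 0.0)
g(y_2) = b*y + (c1 - a1*y)*x1 + (c2 - a2*y)*x2 = 14*1.0 + 7.0*0.0 + 4.0*0.0 = 14.0 + 0.0 + 0.0 = 14.0


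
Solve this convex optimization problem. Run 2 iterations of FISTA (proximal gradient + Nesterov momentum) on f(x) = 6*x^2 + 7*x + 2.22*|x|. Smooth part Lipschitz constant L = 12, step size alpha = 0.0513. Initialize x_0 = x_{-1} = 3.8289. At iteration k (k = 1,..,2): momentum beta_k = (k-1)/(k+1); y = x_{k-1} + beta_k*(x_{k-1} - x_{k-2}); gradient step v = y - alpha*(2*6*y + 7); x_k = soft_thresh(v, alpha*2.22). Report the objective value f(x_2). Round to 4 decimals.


FISTA on f(x) = 6*x^2 + 7*x + 2.22*|x|
L = 12, alpha = 0.0513
Iteration 1: beta = 0.0, y = 3.8289 + 0.0*(3.8289 - 3.8289) = 3.8289
  grad(y) = 52.9468, v = y - alpha*grad = 1.1127
  prox(v) = soft_thresh(1.1127, 0.1139) = 0.9988
Iteration 2: beta = 0.3333, y = 0.9988 + 0.3333*(0.9988 - 3.8289) = 0.0555
  grad(y) = 7.6659, v = y - alpha*grad = -0.3378
  prox(v) = soft_thresh(-0.3378, 0.1139) = -0.2239
f(x_2) = 6*(-0.2239)^2 + 7*(-0.2239) + 2.22*|-0.2239| = -0.7694


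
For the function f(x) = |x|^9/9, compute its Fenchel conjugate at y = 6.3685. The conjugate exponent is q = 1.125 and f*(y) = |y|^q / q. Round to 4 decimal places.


The conjugate exponent q satisfies 1/p + 1/q = 1.
p = 9, so q = 9/(9 - 1) = 1.125
|y|^q = 6.3685^1.125 = 8.0268
f*(6.3685) = 8.0268 / 1.125 = 7.1349


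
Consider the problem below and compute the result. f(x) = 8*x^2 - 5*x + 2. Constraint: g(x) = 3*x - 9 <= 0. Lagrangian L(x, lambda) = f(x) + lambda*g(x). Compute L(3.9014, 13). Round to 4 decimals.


Step 1: Evaluate f(x).
f(3.9014) = 8*3.9014^2 - 5*3.9014 + 2 = 104.2604
Step 2: Evaluate g(x).
g(3.9014) = 3*3.9014 - 9 = 2.7042
Step 3: Compute Lagrangian.
L = 104.2604 + 13*2.7042 = 139.415


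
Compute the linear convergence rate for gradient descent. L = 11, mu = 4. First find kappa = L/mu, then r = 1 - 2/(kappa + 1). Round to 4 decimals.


Step 1: Compute the condition number.
kappa = L/mu = 11/4 = 2.75
Step 2: Compute the convergence rate.
r = 1 - 2/(kappa + 1) = 1 - 2*mu/(L + mu) = (L - mu)/(L + mu) = 7/15 = 0.4667


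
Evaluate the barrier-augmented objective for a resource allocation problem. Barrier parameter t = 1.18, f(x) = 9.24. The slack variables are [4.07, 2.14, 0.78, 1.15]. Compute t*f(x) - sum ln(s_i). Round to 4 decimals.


Step 1: Compute log-barrier.
ln values: [1.4036, 0.7608, -0.2485, 0.1398]
phi = -(1.4036 + 0.7608 - 0.2485 + 0.1398) = -2.0557
Step 2: Compute augmented objective.
t*f(x) = 1.18*9.24 = 10.9032
Total = 10.9032 - 2.0557 = 8.8475


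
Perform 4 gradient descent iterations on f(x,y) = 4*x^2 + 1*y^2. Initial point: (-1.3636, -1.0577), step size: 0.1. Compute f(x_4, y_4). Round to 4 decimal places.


Gradient descent on f(x,y) = 4*x^2 + 1*y^2.
Starting point: (-1.3636, -1.0577), alpha = 0.1
Step 1: grad_x = 2*4*-1.3636 = -10.9088, grad_y = 2*1*-1.0577 = -2.1154
  x_1 = -1.3636 - 0.1*-10.9088 = -0.2727
  y_1 = -1.0577 - 0.1*-2.1154 = -0.8462
Step 2: grad_x = 2*4*-0.2727 = -2.1818, grad_y = 2*1*-0.8462 = -1.6923
  x_2 = -0.2727 - 0.1*-2.1818 = -0.0545
  y_2 = -0.8462 - 0.1*-1.6923 = -0.6769
Step 3: grad_x = 2*4*-0.0545 = -0.4364, grad_y = 2*1*-0.6769 = -1.3539
  x_3 = -0.0545 - 0.1*-0.4364 = -0.0109
  y_3 = -0.6769 - 0.1*-1.3539 = -0.5415
Step 4: grad_x = 2*4*-0.0109 = -0.0873, grad_y = 2*1*-0.5415 = -1.0831
  x_4 = -0.0109 - 0.1*-0.0873 = -0.0022
  y_4 = -0.5415 - 0.1*-1.0831 = -0.4332
f(-0.0022, -0.4332) = 4*(-0.0022)^2 + 1*(-0.4332)^2 = 0.1877


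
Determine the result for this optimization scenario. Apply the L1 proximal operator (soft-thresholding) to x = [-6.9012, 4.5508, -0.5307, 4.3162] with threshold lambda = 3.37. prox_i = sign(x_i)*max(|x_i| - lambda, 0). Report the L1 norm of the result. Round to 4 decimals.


Soft-thresholding with lambda = 3.37:
prox(-6.9012) = sign(-6.9012)*max(|-6.9012| - 3.37, 0) = -3.5312
prox(4.5508) = sign(4.5508)*max(|4.5508| - 3.37, 0) = 1.1808
prox(-0.5307) = sign(-0.5307)*max(|-0.5307| - 3.37, 0) = 0.0
prox(4.3162) = sign(4.3162)*max(|4.3162| - 3.37, 0) = 0.9462
prox(x) = [-3.5312, 1.1808, 0.0, 0.9462]
||prox(x)||_1 = 3.5312 + 1.1808 + 0.0 + 0.9462 = 5.6582


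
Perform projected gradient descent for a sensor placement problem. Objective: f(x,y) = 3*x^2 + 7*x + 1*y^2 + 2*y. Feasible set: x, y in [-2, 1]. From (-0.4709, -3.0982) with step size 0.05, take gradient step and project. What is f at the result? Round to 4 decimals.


Step 1: Compute gradient at (-0.4709, -3.0982).
grad_x = 2*3*-0.4709 + 7 = 4.1746
grad_y = 2*1*-3.0982 + 2 = -4.1964
Step 2: Gradient step.
x_raw = -0.4709 - 0.05*4.1746 = -0.6796
y_raw = -3.0982 - 0.05*-4.1964 = -2.8884
Step 3: Project onto [-2, 1].
x_proj = clip(-0.6796) = -0.6796
y_proj = clip(-2.8884) = -2.0
Step 4: Evaluate f.
f(-0.6796, -2.0) = -3.3717


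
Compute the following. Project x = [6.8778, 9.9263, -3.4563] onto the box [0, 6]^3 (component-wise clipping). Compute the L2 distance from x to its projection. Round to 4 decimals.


Project each component onto [0, 6].
clip(6.8778) = 6.0, clip(9.9263) = 6.0, clip(-3.4563) = 0.0
Projection = [6.0, 6.0, 0.0]
Squared diffs: [0.7705, 15.4158, 11.946]
Distance = sqrt(28.1323) = 5.304


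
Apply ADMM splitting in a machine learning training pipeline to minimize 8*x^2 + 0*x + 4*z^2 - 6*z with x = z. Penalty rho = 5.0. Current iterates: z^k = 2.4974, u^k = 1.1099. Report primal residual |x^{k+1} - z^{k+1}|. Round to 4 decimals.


ADMM iteration with rho = 5.0, z^k = 2.4974, u^k = 1.1099
Step 1: x-update.
Minimize 8*x^2 + 0*x + (5.0/2)*(x - 2.4974 + 1.1099)^2
FOC: (2*8 + 5.0)*x = 0 + 5.0*(2.4974 - 1.1099)
x^{k+1} = 0.3304
Step 2: z-update.
Minimize 4*z^2 - 6*z + (5.0/2)*(0.3304 - z + 1.1099)^2
FOC: (2*4 + 5.0)*z = 6 + 5.0*(0.3304 + 1.1099)
z^{k+1} = 1.0155
Step 3: u-update.
u^{k+1} = 1.1099 + 0.3304 - 1.0155 = 0.4248
Step 4: Primal residual = |0.3304 - 1.0155| = 0.6851


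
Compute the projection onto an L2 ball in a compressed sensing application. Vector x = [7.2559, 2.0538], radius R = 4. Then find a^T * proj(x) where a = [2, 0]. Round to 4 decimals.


Step 1: Compute ||x|| (intermediates to 6 decimals).
||x|| = sqrt(7.2559^2 + 2.0538^2) = 7.540967
Step 2: Project.
Since ||x|| > R, scale = R/||x|| = 4/7.540967 = 0.530436, proj(x) = scale * x
proj(x) = [3.848791, 1.089409]
Step 3: Dot product.
a^T * proj(x) = 2*3.848791 + 0*1.089409 = 7.6976


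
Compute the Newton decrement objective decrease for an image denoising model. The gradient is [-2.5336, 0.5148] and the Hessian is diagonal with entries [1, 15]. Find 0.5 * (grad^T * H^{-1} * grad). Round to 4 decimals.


Step 1: H is diagonal, so H^(-1) * g = [-2.5336, 0.0343].
Step 2: g^T H^(-1) g = sum_i g_i^2 / H_ii
  = (-2.5336)^2/1 + (0.5148)^2/15
  = 6.4191 + 0.0177 = 6.4368
Step 3: Objective decrease = 0.5 * g^T H^(-1) g = 3.2184


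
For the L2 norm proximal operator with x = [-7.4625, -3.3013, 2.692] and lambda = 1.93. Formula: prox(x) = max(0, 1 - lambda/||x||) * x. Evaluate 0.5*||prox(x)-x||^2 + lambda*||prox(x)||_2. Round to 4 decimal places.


Step 1: Compute ||x||.
||x|| = 8.5927
Step 2: Compute scaling factor.
scale = max(0, 1 - 1.93/8.5927) = 0.7754
Step 3: prox(x) = [-5.7864, -2.5598, 2.0874]
||prox(x)|| = 6.6627
Step 4: Proximal objective.
0.5*||prox-x||^2 = 1.8625
lambda*||prox|| = 12.859
Total = 14.7214


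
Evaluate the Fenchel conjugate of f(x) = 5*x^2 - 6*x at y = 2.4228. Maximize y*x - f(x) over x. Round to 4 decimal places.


f*(y) = sup_x {y*x - a*x^2 - b*x} = sup_x {(y-b)*x - a*x^2}
FOC: (y - b) - 2a*x = 0 => x* = (y - b)/(2a)
x* = (2.4228 + 6)/(2*5) = 0.8423
f*(2.4228) = (y-b)^2/(4a) = (2.4228 + 6)^2/(4*5)
= 70.9436/20 = 3.5472


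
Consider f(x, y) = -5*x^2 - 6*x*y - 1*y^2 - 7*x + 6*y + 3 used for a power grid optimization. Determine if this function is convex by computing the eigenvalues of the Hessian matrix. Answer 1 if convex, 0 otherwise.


The Hessian of f(x,y) = -5*x^2 - 6*x*y - 1*y^2 - 7*x + 6*y + 3 is:
H = [[-10, -6], [-6, -2]]
Trace = -10 - 2 = -12
Determinant = -10*-2 - (-6)^2 = -16
Discriminant = (-12)^2 - 4*-16 = 208.0
Eigenvalues: lambda_1 = -13.2111, lambda_2 = 1.2111
The function is not convex.

0
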